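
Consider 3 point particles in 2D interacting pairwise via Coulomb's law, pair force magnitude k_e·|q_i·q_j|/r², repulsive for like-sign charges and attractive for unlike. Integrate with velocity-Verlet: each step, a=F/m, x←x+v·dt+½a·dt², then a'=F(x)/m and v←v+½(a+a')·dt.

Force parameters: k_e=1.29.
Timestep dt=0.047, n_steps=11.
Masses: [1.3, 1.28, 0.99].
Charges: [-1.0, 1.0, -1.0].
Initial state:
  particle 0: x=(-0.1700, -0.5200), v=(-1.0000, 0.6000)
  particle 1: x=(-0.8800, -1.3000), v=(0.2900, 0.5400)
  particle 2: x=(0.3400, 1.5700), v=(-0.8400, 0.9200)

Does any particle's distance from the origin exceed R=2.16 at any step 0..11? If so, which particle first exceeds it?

no

step 0: x0=(-0.1700, -0.5200) x1=(-0.8800, -1.3000) x2=(0.3400, 1.5700)
step 1: x0=(-0.2177, -0.4928) x1=(-0.8657, -1.2738) x2=(0.3005, 1.6134)
step 2: x0=(-0.2669, -0.4676) x1=(-0.8498, -1.2457) x2=(0.2611, 1.6571)
step 3: x0=(-0.3176, -0.4448) x1=(-0.8325, -1.2155) x2=(0.2217, 1.7012)
step 4: x0=(-0.3698, -0.4245) x1=(-0.8137, -1.1829) x2=(0.1824, 1.7455)
step 5: x0=(-0.4236, -0.4070) x1=(-0.7933, -1.1476) x2=(0.1431, 1.7901)
step 6: x0=(-0.4789, -0.3929) x1=(-0.7715, -1.1092) x2=(0.1038, 1.8349)
step 7: x0=(-0.5357, -0.3825) x1=(-0.7481, -1.0671) x2=(0.0646, 1.8800)
step 8: x0=(-0.5938, -0.3766) x1=(-0.7234, -1.0207) x2=(0.0254, 1.9253)
step 9: x0=(-0.6531, -0.3761) x1=(-0.6976, -0.9689) x2=(-0.0137, 1.9707)
step 10: x0=(-0.7129, -0.3821) x1=(-0.6713, -0.9107) x2=(-0.0527, 2.0164)
step 11: x0=(-0.7722, -0.3962) x1=(-0.6456, -0.8443) x2=(-0.0917, 2.0621)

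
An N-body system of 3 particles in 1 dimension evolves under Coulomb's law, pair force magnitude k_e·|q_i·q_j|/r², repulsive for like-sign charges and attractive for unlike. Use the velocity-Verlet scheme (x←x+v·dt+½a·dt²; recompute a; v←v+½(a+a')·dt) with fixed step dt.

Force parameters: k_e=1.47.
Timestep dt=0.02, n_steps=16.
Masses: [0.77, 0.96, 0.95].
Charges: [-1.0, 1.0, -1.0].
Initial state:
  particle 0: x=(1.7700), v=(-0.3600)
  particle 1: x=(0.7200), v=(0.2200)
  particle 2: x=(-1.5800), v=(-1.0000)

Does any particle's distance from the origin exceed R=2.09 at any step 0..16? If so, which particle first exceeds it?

no

step 0: x0=(1.7700) x1=(0.7200) x2=(-1.5800)
step 1: x0=(1.7625) x1=(0.7246) x2=(-1.6000)
step 2: x0=(1.7543) x1=(0.7297) x2=(-1.6199)
step 3: x0=(1.7455) x1=(0.7352) x2=(-1.6397)
step 4: x0=(1.7360) x1=(0.7413) x2=(-1.6595)
step 5: x0=(1.7258) x1=(0.7478) x2=(-1.6793)
step 6: x0=(1.7149) x1=(0.7549) x2=(-1.6990)
step 7: x0=(1.7032) x1=(0.7626) x2=(-1.7186)
step 8: x0=(1.6907) x1=(0.7708) x2=(-1.7382)
step 9: x0=(1.6774) x1=(0.7797) x2=(-1.7577)
step 10: x0=(1.6632) x1=(0.7892) x2=(-1.7772)
step 11: x0=(1.6480) x1=(0.7995) x2=(-1.7967)
step 12: x0=(1.6319) x1=(0.8105) x2=(-1.8161)
step 13: x0=(1.6146) x1=(0.8223) x2=(-1.8355)
step 14: x0=(1.5963) x1=(0.8350) x2=(-1.8549)
step 15: x0=(1.5767) x1=(0.8487) x2=(-1.8742)
step 16: x0=(1.5557) x1=(0.8634) x2=(-1.8935)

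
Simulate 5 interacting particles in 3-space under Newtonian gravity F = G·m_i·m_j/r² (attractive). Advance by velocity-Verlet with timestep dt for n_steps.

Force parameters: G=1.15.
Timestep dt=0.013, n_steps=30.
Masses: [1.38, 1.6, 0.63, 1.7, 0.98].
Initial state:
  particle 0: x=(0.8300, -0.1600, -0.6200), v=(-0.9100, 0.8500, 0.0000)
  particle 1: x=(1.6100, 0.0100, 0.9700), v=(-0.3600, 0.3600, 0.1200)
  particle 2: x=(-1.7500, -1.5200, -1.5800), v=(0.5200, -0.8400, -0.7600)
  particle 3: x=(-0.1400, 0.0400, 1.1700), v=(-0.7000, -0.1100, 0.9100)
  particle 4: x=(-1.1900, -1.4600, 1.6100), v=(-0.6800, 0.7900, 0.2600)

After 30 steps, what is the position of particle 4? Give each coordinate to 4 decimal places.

(-1.4083, -1.1045, 1.6865)

step 0: x0=(0.8300, -0.1600, -0.6200) x1=(1.6100, 0.0100, 0.9700) x2=(-1.7500, -1.5200, -1.5800) x3=(-0.1400, 0.0400, 1.1700) x4=(-1.1900, -1.4600, 1.6100)
step 1: x0=(0.8182, -0.1489, -0.6199) x1=(1.6052, 0.0147, 0.9715) x2=(-1.7432, -1.5309, -1.5899) x3=(-0.1491, 0.0385, 1.1818) x4=(-1.1988, -1.4497, 1.6134)
step 2: x0=(0.8063, -0.1379, -0.6197) x1=(1.6003, 0.0193, 0.9730) x2=(-1.7364, -1.5418, -1.5996) x3=(-0.1580, 0.0370, 1.1935) x4=(-1.2075, -1.4393, 1.6166)
step 3: x0=(0.7944, -0.1268, -0.6193) x1=(1.5952, 0.0240, 0.9744) x2=(-1.7295, -1.5526, -1.6094) x3=(-0.1669, 0.0355, 1.2052) x4=(-1.2161, -1.4287, 1.6199)
step 4: x0=(0.7826, -0.1158, -0.6187) x1=(1.5900, 0.0286, 0.9757) x2=(-1.7226, -1.5634, -1.6191) x3=(-0.1757, 0.0338, 1.2168) x4=(-1.2246, -1.4181, 1.6231)
step 5: x0=(0.7707, -0.1047, -0.6180) x1=(1.5846, 0.0332, 0.9770) x2=(-1.7156, -1.5742, -1.6287) x3=(-0.1843, 0.0322, 1.2284) x4=(-1.2330, -1.4074, 1.6262)
step 6: x0=(0.7588, -0.0937, -0.6171) x1=(1.5790, 0.0378, 0.9782) x2=(-1.7085, -1.5850, -1.6383) x3=(-0.1929, 0.0304, 1.2398) x4=(-1.2414, -1.3966, 1.6293)
step 7: x0=(0.7468, -0.0826, -0.6160) x1=(1.5733, 0.0424, 0.9794) x2=(-1.7015, -1.5957, -1.6478) x3=(-0.2014, 0.0287, 1.2513) x4=(-1.2496, -1.3857, 1.6323)
step 8: x0=(0.7349, -0.0716, -0.6148) x1=(1.5674, 0.0469, 0.9805) x2=(-1.6943, -1.6064, -1.6573) x3=(-0.2099, 0.0268, 1.2626) x4=(-1.2577, -1.3747, 1.6352)
step 9: x0=(0.7230, -0.0605, -0.6134) x1=(1.5613, 0.0514, 0.9816) x2=(-1.6872, -1.6170, -1.6667) x3=(-0.2182, 0.0249, 1.2739) x4=(-1.2657, -1.3635, 1.6382)
step 10: x0=(0.7110, -0.0495, -0.6119) x1=(1.5551, 0.0560, 0.9826) x2=(-1.6800, -1.6277, -1.6760) x3=(-0.2265, 0.0230, 1.2851) x4=(-1.2737, -1.3523, 1.6410)
step 11: x0=(0.6990, -0.0384, -0.6102) x1=(1.5488, 0.0605, 0.9835) x2=(-1.6727, -1.6383, -1.6853) x3=(-0.2347, 0.0210, 1.2963) x4=(-1.2815, -1.3410, 1.6438)
step 12: x0=(0.6871, -0.0274, -0.6084) x1=(1.5422, 0.0650, 0.9844) x2=(-1.6654, -1.6488, -1.6946) x3=(-0.2428, 0.0190, 1.3074) x4=(-1.2892, -1.3295, 1.6465)
step 13: x0=(0.6751, -0.0164, -0.6063) x1=(1.5356, 0.0694, 0.9852) x2=(-1.6581, -1.6593, -1.7037) x3=(-0.2508, 0.0169, 1.3184) x4=(-1.2968, -1.3180, 1.6492)
step 14: x0=(0.6631, -0.0053, -0.6042) x1=(1.5287, 0.0739, 0.9860) x2=(-1.6507, -1.6698, -1.7129) x3=(-0.2587, 0.0147, 1.3294) x4=(-1.3043, -1.3063, 1.6518)
step 15: x0=(0.6511, 0.0057, -0.6019) x1=(1.5217, 0.0783, 0.9867) x2=(-1.6432, -1.6803, -1.7219) x3=(-0.2666, 0.0125, 1.3403) x4=(-1.3117, -1.2946, 1.6544)
step 16: x0=(0.6391, 0.0167, -0.5994) x1=(1.5146, 0.0827, 0.9874) x2=(-1.6357, -1.6907, -1.7310) x3=(-0.2744, 0.0103, 1.3512) x4=(-1.3190, -1.2827, 1.6569)
step 17: x0=(0.6271, 0.0276, -0.5968) x1=(1.5073, 0.0871, 0.9880) x2=(-1.6282, -1.7011, -1.7399) x3=(-0.2821, 0.0080, 1.3619) x4=(-1.3262, -1.2707, 1.6594)
step 18: x0=(0.6151, 0.0386, -0.5940) x1=(1.4998, 0.0915, 0.9886) x2=(-1.6207, -1.7114, -1.7488) x3=(-0.2898, 0.0056, 1.3726) x4=(-1.3332, -1.2587, 1.6618)
step 19: x0=(0.6031, 0.0496, -0.5911) x1=(1.4922, 0.0959, 0.9891) x2=(-1.6131, -1.7218, -1.7577) x3=(-0.2974, 0.0033, 1.3833) x4=(-1.3402, -1.2464, 1.6642)
step 20: x0=(0.5911, 0.0605, -0.5880) x1=(1.4844, 0.1002, 0.9896) x2=(-1.6054, -1.7320, -1.7665) x3=(-0.3049, 0.0008, 1.3938) x4=(-1.3470, -1.2341, 1.6665)
step 21: x0=(0.5791, 0.0715, -0.5847) x1=(1.4765, 0.1046, 0.9900) x2=(-1.5977, -1.7423, -1.7753) x3=(-0.3124, -0.0017, 1.4044) x4=(-1.3537, -1.2217, 1.6687)
step 22: x0=(0.5671, 0.0824, -0.5813) x1=(1.4684, 0.1089, 0.9904) x2=(-1.5900, -1.7525, -1.7840) x3=(-0.3198, -0.0043, 1.4148) x4=(-1.3603, -1.2092, 1.6709)
step 23: x0=(0.5550, 0.0933, -0.5778) x1=(1.4601, 0.1132, 0.9907) x2=(-1.5823, -1.7627, -1.7926) x3=(-0.3271, -0.0069, 1.4252) x4=(-1.3667, -1.1965, 1.6730)
step 24: x0=(0.5430, 0.1041, -0.5741) x1=(1.4517, 0.1175, 0.9910) x2=(-1.5745, -1.7728, -1.8012) x3=(-0.3344, -0.0095, 1.4355) x4=(-1.3731, -1.1837, 1.6751)
step 25: x0=(0.5310, 0.1150, -0.5702) x1=(1.4432, 0.1217, 0.9912) x2=(-1.5666, -1.7829, -1.8097) x3=(-0.3416, -0.0122, 1.4457) x4=(-1.3793, -1.1708, 1.6771)
step 26: x0=(0.5190, 0.1259, -0.5662) x1=(1.4345, 0.1260, 0.9914) x2=(-1.5588, -1.7930, -1.8182) x3=(-0.3487, -0.0150, 1.4559) x4=(-1.3853, -1.1578, 1.6791)
step 27: x0=(0.5070, 0.1367, -0.5621) x1=(1.4256, 0.1302, 0.9915) x2=(-1.5509, -1.8030, -1.8266) x3=(-0.3558, -0.0178, 1.4660) x4=(-1.3913, -1.1447, 1.6810)
step 28: x0=(0.4950, 0.1475, -0.5578) x1=(1.4166, 0.1344, 0.9916) x2=(-1.5429, -1.8130, -1.8350) x3=(-0.3629, -0.0206, 1.4760) x4=(-1.3971, -1.1314, 1.6829)
step 29: x0=(0.4830, 0.1583, -0.5533) x1=(1.4074, 0.1386, 0.9917) x2=(-1.5349, -1.8230, -1.8433) x3=(-0.3699, -0.0235, 1.4860) x4=(-1.4028, -1.1180, 1.6847)
step 30: x0=(0.4710, 0.1690, -0.5487) x1=(1.3980, 0.1428, 0.9917) x2=(-1.5269, -1.8329, -1.8516) x3=(-0.3768, -0.0265, 1.4958) x4=(-1.4083, -1.1045, 1.6865)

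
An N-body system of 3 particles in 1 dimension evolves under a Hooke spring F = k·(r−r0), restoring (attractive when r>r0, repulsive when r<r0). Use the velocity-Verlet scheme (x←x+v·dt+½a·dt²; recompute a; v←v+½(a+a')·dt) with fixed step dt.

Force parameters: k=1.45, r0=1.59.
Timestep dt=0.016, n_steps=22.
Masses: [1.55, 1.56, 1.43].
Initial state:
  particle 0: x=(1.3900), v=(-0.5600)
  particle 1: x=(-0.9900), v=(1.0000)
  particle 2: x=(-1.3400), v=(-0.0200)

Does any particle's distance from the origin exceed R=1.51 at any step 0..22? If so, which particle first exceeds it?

step 0: x0=(1.3900) x1=(-0.9900) x2=(-1.3400)
step 1: x0=(1.3808) x1=(-0.9738) x2=(-1.3403)
step 2: x0=(1.3712) x1=(-0.9570) x2=(-1.3407)
step 3: x0=(1.3611) x1=(-0.9399) x2=(-1.3411)
step 4: x0=(1.3505) x1=(-0.9222) x2=(-1.3415)
step 5: x0=(1.3396) x1=(-0.9042) x2=(-1.3419)
step 6: x0=(1.3282) x1=(-0.8857) x2=(-1.3423)
step 7: x0=(1.3164) x1=(-0.8667) x2=(-1.3428)
step 8: x0=(1.3043) x1=(-0.8474) x2=(-1.3432)
step 9: x0=(1.2917) x1=(-0.8277) x2=(-1.3437)
step 10: x0=(1.2787) x1=(-0.8076) x2=(-1.3442)
step 11: x0=(1.2654) x1=(-0.7871) x2=(-1.3446)
step 12: x0=(1.2518) x1=(-0.7663) x2=(-1.3451)
step 13: x0=(1.2378) x1=(-0.7451) x2=(-1.3456)
step 14: x0=(1.2234) x1=(-0.7236) x2=(-1.3461)
step 15: x0=(1.2088) x1=(-0.7018) x2=(-1.3466)
step 16: x0=(1.1938) x1=(-0.6797) x2=(-1.3470)
step 17: x0=(1.1785) x1=(-0.6573) x2=(-1.3475)
step 18: x0=(1.1630) x1=(-0.6347) x2=(-1.3480)
step 19: x0=(1.1472) x1=(-0.6117) x2=(-1.3484)
step 20: x0=(1.1311) x1=(-0.5886) x2=(-1.3489)
step 21: x0=(1.1148) x1=(-0.5651) x2=(-1.3493)
step 22: x0=(1.0982) x1=(-0.5415) x2=(-1.3497)

no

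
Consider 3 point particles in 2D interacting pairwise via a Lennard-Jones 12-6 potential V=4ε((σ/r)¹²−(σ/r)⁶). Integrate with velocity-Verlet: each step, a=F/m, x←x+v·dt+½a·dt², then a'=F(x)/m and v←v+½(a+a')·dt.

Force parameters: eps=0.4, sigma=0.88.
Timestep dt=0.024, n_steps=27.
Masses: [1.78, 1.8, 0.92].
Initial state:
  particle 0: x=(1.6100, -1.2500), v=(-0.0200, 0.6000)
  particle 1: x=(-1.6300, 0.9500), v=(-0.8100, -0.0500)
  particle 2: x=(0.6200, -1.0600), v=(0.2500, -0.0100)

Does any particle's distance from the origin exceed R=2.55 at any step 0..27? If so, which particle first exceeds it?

step 0: x0=(1.6100, -1.2500) x1=(-1.6300, 0.9500) x2=(0.6200, -1.0600)
step 1: x0=(1.6094, -1.2356) x1=(-1.6494, 0.9488) x2=(0.6261, -1.0603)
step 2: x0=(1.6088, -1.2212) x1=(-1.6689, 0.9476) x2=(0.6325, -1.0606)
step 3: x0=(1.6081, -1.2067) x1=(-1.6883, 0.9464) x2=(0.6388, -1.0609)
step 4: x0=(1.6075, -1.1923) x1=(-1.7078, 0.9452) x2=(0.6450, -1.0612)
step 5: x0=(1.6071, -1.1779) x1=(-1.7272, 0.9440) x2=(0.6509, -1.0614)
step 6: x0=(1.6070, -1.1635) x1=(-1.7466, 0.9428) x2=(0.6561, -1.0615)
step 7: x0=(1.6074, -1.1492) x1=(-1.7661, 0.9416) x2=(0.6606, -1.0616)
step 8: x0=(1.6082, -1.1350) x1=(-1.7855, 0.9404) x2=(0.6640, -1.0616)
step 9: x0=(1.6096, -1.1207) x1=(-1.8049, 0.9392) x2=(0.6663, -1.0615)
step 10: x0=(1.6117, -1.1066) x1=(-1.8244, 0.9380) x2=(0.6673, -1.0613)
step 11: x0=(1.6145, -1.0924) x1=(-1.8438, 0.9368) x2=(0.6671, -1.0610)
step 12: x0=(1.6178, -1.0783) x1=(-1.8632, 0.9356) x2=(0.6657, -1.0607)
step 13: x0=(1.6216, -1.0642) x1=(-1.8827, 0.9344) x2=(0.6634, -1.0604)
step 14: x0=(1.6258, -1.0500) x1=(-1.9021, 0.9332) x2=(0.6603, -1.0601)
step 15: x0=(1.6303, -1.0359) x1=(-1.9215, 0.9320) x2=(0.6567, -1.0598)
step 16: x0=(1.6349, -1.0218) x1=(-1.9410, 0.9308) x2=(0.6528, -1.0595)
step 17: x0=(1.6396, -1.0077) x1=(-1.9604, 0.9295) x2=(0.6488, -1.0592)
step 18: x0=(1.6443, -0.9935) x1=(-1.9798, 0.9283) x2=(0.6449, -1.0589)
step 19: x0=(1.6488, -0.9794) x1=(-1.9993, 0.9271) x2=(0.6412, -1.0586)
step 20: x0=(1.6531, -0.9653) x1=(-2.0187, 0.9259) x2=(0.6378, -1.0582)
step 21: x0=(1.6573, -0.9512) x1=(-2.0381, 0.9247) x2=(0.6348, -1.0579)
step 22: x0=(1.6612, -0.9372) x1=(-2.0576, 0.9235) x2=(0.6324, -1.0574)
step 23: x0=(1.6648, -0.9231) x1=(-2.0770, 0.9223) x2=(0.6305, -1.0569)
step 24: x0=(1.6681, -0.9092) x1=(-2.0964, 0.9211) x2=(0.6291, -1.0564)
step 25: x0=(1.6711, -0.8952) x1=(-2.1159, 0.9199) x2=(0.6284, -1.0557)
step 26: x0=(1.6738, -0.8813) x1=(-2.1353, 0.9187) x2=(0.6282, -1.0549)
step 27: x0=(1.6761, -0.8675) x1=(-2.1547, 0.9175) x2=(0.6287, -1.0541)

no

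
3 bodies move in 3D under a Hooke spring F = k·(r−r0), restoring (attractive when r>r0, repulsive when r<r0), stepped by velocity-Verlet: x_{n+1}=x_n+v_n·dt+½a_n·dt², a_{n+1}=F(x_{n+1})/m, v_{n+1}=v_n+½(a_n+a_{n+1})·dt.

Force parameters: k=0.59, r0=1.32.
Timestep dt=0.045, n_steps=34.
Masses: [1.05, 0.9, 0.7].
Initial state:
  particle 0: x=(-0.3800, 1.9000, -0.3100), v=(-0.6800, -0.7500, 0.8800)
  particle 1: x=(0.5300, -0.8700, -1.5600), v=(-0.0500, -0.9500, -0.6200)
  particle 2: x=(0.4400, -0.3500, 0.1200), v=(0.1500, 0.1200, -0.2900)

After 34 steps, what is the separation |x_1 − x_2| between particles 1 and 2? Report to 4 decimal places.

step 0: x0=(-0.3800, 1.9000, -0.3100) x1=(0.5300, -0.8700, -1.5600) x2=(0.4400, -0.3500, 0.1200)
step 1: x0=(-0.4101, 1.8647, -0.2707) x1=(0.5274, -0.9116, -1.5871) x2=(0.4464, -0.3438, 0.1064)
step 2: x0=(-0.4391, 1.8265, -0.2321) x1=(0.5240, -0.9508, -1.6127) x2=(0.4523, -0.3362, 0.0918)
step 3: x0=(-0.4670, 1.7853, -0.1943) x1=(0.5198, -0.9876, -1.6365) x2=(0.4575, -0.3273, 0.0761)
step 4: x0=(-0.4938, 1.7412, -0.1573) x1=(0.5149, -1.0220, -1.6585) x2=(0.4620, -0.3171, 0.0595)
step 5: x0=(-0.5195, 1.6942, -0.1212) x1=(0.5091, -1.0539, -1.6787) x2=(0.4659, -0.3058, 0.0418)
step 6: x0=(-0.5439, 1.6443, -0.0861) x1=(0.5024, -1.0833, -1.6969) x2=(0.4691, -0.2934, 0.0231)
step 7: x0=(-0.5673, 1.5918, -0.0521) x1=(0.4950, -1.1102, -1.7132) x2=(0.4716, -0.2802, 0.0035)
step 8: x0=(-0.5894, 1.5365, -0.0192) x1=(0.4866, -1.1346, -1.7274) x2=(0.4735, -0.2661, -0.0171)
step 9: x0=(-0.6103, 1.4787, 0.0125) x1=(0.4774, -1.1564, -1.7396) x2=(0.4747, -0.2514, -0.0386)
step 10: x0=(-0.6301, 1.4183, 0.0430) x1=(0.4673, -1.1758, -1.7496) x2=(0.4753, -0.2362, -0.0609)
step 11: x0=(-0.6486, 1.3555, 0.0722) x1=(0.4563, -1.1927, -1.7575) x2=(0.4752, -0.2205, -0.0842)
step 12: x0=(-0.6660, 1.2904, 0.1001) x1=(0.4445, -1.2072, -1.7632) x2=(0.4745, -0.2044, -0.1082)
step 13: x0=(-0.6823, 1.2231, 0.1267) x1=(0.4317, -1.2192, -1.7667) x2=(0.4732, -0.1881, -0.1330)
step 14: x0=(-0.6974, 1.1537, 0.1519) x1=(0.4182, -1.2289, -1.7681) x2=(0.4713, -0.1717, -0.1586)
step 15: x0=(-0.7114, 1.0822, 0.1757) x1=(0.4037, -1.2362, -1.7672) x2=(0.4688, -0.1553, -0.1849)
step 16: x0=(-0.7243, 1.0089, 0.1981) x1=(0.3884, -1.2413, -1.7642) x2=(0.4659, -0.1389, -0.2119)
step 17: x0=(-0.7362, 0.9337, 0.2191) x1=(0.3723, -1.2442, -1.7590) x2=(0.4624, -0.1227, -0.2396)
step 18: x0=(-0.7471, 0.8569, 0.2386) x1=(0.3553, -1.2449, -1.7517) x2=(0.4584, -0.1067, -0.2679)
step 19: x0=(-0.7570, 0.7785, 0.2568) x1=(0.3376, -1.2436, -1.7422) x2=(0.4541, -0.0909, -0.2968)
step 20: x0=(-0.7659, 0.6986, 0.2735) x1=(0.3191, -1.2404, -1.7308) x2=(0.4493, -0.0755, -0.3262)
step 21: x0=(-0.7740, 0.6173, 0.2889) x1=(0.2998, -1.2352, -1.7173) x2=(0.4441, -0.0604, -0.3561)
step 22: x0=(-0.7812, 0.5348, 0.3029) x1=(0.2798, -1.2283, -1.7019) x2=(0.4386, -0.0457, -0.3865)
step 23: x0=(-0.7875, 0.4511, 0.3156) x1=(0.2590, -1.2198, -1.6845) x2=(0.4327, -0.0313, -0.4173)
step 24: x0=(-0.7931, 0.3663, 0.3270) x1=(0.2376, -1.2096, -1.6654) x2=(0.4265, -0.0174, -0.4485)
step 25: x0=(-0.7979, 0.2806, 0.3371) x1=(0.2156, -1.1981, -1.6445) x2=(0.4200, -0.0038, -0.4800)
step 26: x0=(-0.8019, 0.1940, 0.3460) x1=(0.1929, -1.1852, -1.6220) x2=(0.4132, 0.0093, -0.5118)
step 27: x0=(-0.8052, 0.1065, 0.3536) x1=(0.1696, -1.1710, -1.5979) x2=(0.4060, 0.0221, -0.5438)
step 28: x0=(-0.8078, 0.0184, 0.3600) x1=(0.1458, -1.1558, -1.5723) x2=(0.3985, 0.0346, -0.5759)
step 29: x0=(-0.8098, -0.0704, 0.3653) x1=(0.1214, -1.1396, -1.5453) x2=(0.3907, 0.0467, -0.6081)
step 30: x0=(-0.8110, -0.1596, 0.3695) x1=(0.0966, -1.1226, -1.5169) x2=(0.3825, 0.0585, -0.6402)
step 31: x0=(-0.8116, -0.2493, 0.3725) x1=(0.0713, -1.1048, -1.4874) x2=(0.3739, 0.0700, -0.6723)
step 32: x0=(-0.8115, -0.3394, 0.3745) x1=(0.0455, -1.0864, -1.4568) x2=(0.3649, 0.0812, -0.7041)
step 33: x0=(-0.8108, -0.4296, 0.3754) x1=(0.0193, -1.0675, -1.4251) x2=(0.3554, 0.0922, -0.7357)
step 34: x0=(-0.8095, -0.5201, 0.3753) x1=(-0.0073, -1.0482, -1.3926) x2=(0.3455, 0.1028, -0.7669)

1.3567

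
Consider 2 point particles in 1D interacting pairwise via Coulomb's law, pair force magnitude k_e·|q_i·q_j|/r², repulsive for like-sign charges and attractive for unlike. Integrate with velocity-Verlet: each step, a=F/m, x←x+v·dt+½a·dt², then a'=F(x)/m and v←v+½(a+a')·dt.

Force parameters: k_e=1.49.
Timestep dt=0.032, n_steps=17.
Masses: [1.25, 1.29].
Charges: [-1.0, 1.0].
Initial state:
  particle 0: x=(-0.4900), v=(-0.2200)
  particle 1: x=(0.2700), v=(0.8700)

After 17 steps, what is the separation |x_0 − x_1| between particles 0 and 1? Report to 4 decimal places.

step 0: x0=(-0.4900) x1=(0.2700)
step 1: x0=(-0.4960) x1=(0.2968)
step 2: x0=(-0.5000) x1=(0.3218)
step 3: x0=(-0.5023) x1=(0.3449)
step 4: x0=(-0.5028) x1=(0.3665)
step 5: x0=(-0.5017) x1=(0.3864)
step 6: x0=(-0.4991) x1=(0.4049)
step 7: x0=(-0.4950) x1=(0.4219)
step 8: x0=(-0.4894) x1=(0.4375)
step 9: x0=(-0.4824) x1=(0.4518)
step 10: x0=(-0.4740) x1=(0.4647)
step 11: x0=(-0.4642) x1=(0.4762)
step 12: x0=(-0.4531) x1=(0.4864)
step 13: x0=(-0.4405) x1=(0.4953)
step 14: x0=(-0.4266) x1=(0.5028)
step 15: x0=(-0.4112) x1=(0.5089)
step 16: x0=(-0.3944) x1=(0.5137)
step 17: x0=(-0.3762) x1=(0.5170)

0.8932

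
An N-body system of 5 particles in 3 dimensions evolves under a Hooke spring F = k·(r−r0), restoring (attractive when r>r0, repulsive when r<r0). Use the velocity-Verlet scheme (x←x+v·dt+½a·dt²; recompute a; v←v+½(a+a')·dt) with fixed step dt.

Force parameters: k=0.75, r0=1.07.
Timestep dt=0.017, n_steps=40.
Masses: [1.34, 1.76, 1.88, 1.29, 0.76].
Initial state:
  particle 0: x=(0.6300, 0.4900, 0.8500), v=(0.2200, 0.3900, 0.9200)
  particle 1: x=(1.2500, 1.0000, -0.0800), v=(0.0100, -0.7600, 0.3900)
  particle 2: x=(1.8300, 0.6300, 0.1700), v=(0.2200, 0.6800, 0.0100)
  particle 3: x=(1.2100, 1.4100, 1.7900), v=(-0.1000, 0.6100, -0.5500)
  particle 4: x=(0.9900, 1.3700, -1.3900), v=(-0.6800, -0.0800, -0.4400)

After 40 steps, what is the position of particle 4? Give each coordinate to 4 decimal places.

(0.6774, 1.1656, -0.7292)

step 0: x0=(0.6300, 0.4900, 0.8500) x1=(1.2500, 1.0000, -0.0800) x2=(1.8300, 0.6300, 0.1700) x3=(1.2100, 1.4100, 1.7900) x4=(0.9900, 1.3700, -1.3900)
step 1: x0=(0.6338, 0.4967, 0.8655) x1=(1.2501, 0.9871, -0.0733) x2=(1.8337, 0.6416, 0.1702) x3=(1.2083, 1.4203, 1.7803) x4=(0.9785, 1.3685, -1.3969)
step 2: x0=(0.6377, 0.5035, 0.8809) x1=(1.2502, 0.9743, -0.0666) x2=(1.8373, 0.6532, 0.1704) x3=(1.2066, 1.4305, 1.7700) x4=(0.9671, 1.3668, -1.4025)
step 3: x0=(0.6417, 0.5105, 0.8960) x1=(1.2503, 0.9615, -0.0598) x2=(1.8409, 0.6649, 0.1707) x3=(1.2049, 1.4405, 1.7590) x4=(0.9558, 1.3648, -1.4068)
step 4: x0=(0.6459, 0.5176, 0.9108) x1=(1.2502, 0.9487, -0.0530) x2=(1.8444, 0.6767, 0.1709) x3=(1.2032, 1.4504, 1.7474) x4=(0.9447, 1.3626, -1.4099)
step 5: x0=(0.6501, 0.5248, 0.9255) x1=(1.2501, 0.9360, -0.0461) x2=(1.8478, 0.6885, 0.1713) x3=(1.2015, 1.4602, 1.7352) x4=(0.9337, 1.3601, -1.4117)
step 6: x0=(0.6544, 0.5321, 0.9399) x1=(1.2500, 0.9234, -0.0392) x2=(1.8511, 0.7003, 0.1716) x3=(1.1998, 1.4698, 1.7224) x4=(0.9228, 1.3574, -1.4122)
step 7: x0=(0.6589, 0.5396, 0.9540) x1=(1.2498, 0.9108, -0.0322) x2=(1.8544, 0.7122, 0.1720) x3=(1.1981, 1.4793, 1.7089) x4=(0.9121, 1.3545, -1.4114)
step 8: x0=(0.6634, 0.5472, 0.9679) x1=(1.2495, 0.8982, -0.0252) x2=(1.8575, 0.7242, 0.1724) x3=(1.1964, 1.4887, 1.6949) x4=(0.9016, 1.3513, -1.4093)
step 9: x0=(0.6681, 0.5548, 0.9816) x1=(1.2491, 0.8857, -0.0181) x2=(1.8606, 0.7362, 0.1728) x3=(1.1947, 1.4979, 1.6803) x4=(0.8912, 1.3479, -1.4060)
step 10: x0=(0.6728, 0.5626, 0.9950) x1=(1.2487, 0.8733, -0.0110) x2=(1.8637, 0.7482, 0.1733) x3=(1.1930, 1.5070, 1.6650) x4=(0.8810, 1.3443, -1.4013)
step 11: x0=(0.6776, 0.5706, 1.0082) x1=(1.2482, 0.8609, -0.0039) x2=(1.8666, 0.7603, 0.1737) x3=(1.1913, 1.5159, 1.6493) x4=(0.8710, 1.3405, -1.3954)
step 12: x0=(0.6825, 0.5786, 1.0210) x1=(1.2476, 0.8486, 0.0032) x2=(1.8695, 0.7725, 0.1743) x3=(1.1896, 1.5247, 1.6329) x4=(0.8612, 1.3365, -1.3882)
step 13: x0=(0.6876, 0.5867, 1.0337) x1=(1.2470, 0.8364, 0.0104) x2=(1.8723, 0.7847, 0.1748) x3=(1.1879, 1.5334, 1.6160) x4=(0.8516, 1.3323, -1.3797)
step 14: x0=(0.6927, 0.5949, 1.0460) x1=(1.2463, 0.8241, 0.0176) x2=(1.8751, 0.7970, 0.1754) x3=(1.1862, 1.5419, 1.5986) x4=(0.8421, 1.3278, -1.3700)
step 15: x0=(0.6978, 0.6033, 1.0581) x1=(1.2455, 0.8120, 0.0248) x2=(1.8777, 0.8093, 0.1759) x3=(1.1845, 1.5503, 1.5806) x4=(0.8329, 1.3232, -1.3590)
step 16: x0=(0.7031, 0.6117, 1.0699) x1=(1.2446, 0.7999, 0.0321) x2=(1.8803, 0.8216, 0.1765) x3=(1.1829, 1.5586, 1.5622) x4=(0.8239, 1.3184, -1.3467)
step 17: x0=(0.7085, 0.6202, 1.0814) x1=(1.2437, 0.7878, 0.0393) x2=(1.8828, 0.8341, 0.1772) x3=(1.1812, 1.5667, 1.5432) x4=(0.8151, 1.3134, -1.3332)
step 18: x0=(0.7139, 0.6288, 1.0927) x1=(1.2427, 0.7758, 0.0466) x2=(1.8853, 0.8465, 0.1778) x3=(1.1795, 1.5747, 1.5237) x4=(0.8065, 1.3083, -1.3185)
step 19: x0=(0.7194, 0.6375, 1.1036) x1=(1.2416, 0.7638, 0.0539) x2=(1.8876, 0.8591, 0.1785) x3=(1.1778, 1.5826, 1.5038) x4=(0.7981, 1.3030, -1.3026)
step 20: x0=(0.7250, 0.6463, 1.1143) x1=(1.2404, 0.7519, 0.0613) x2=(1.8899, 0.8716, 0.1792) x3=(1.1761, 1.5903, 1.4834) x4=(0.7900, 1.2975, -1.2855)
step 21: x0=(0.7306, 0.6551, 1.1247) x1=(1.2392, 0.7400, 0.0686) x2=(1.8921, 0.8843, 0.1799) x3=(1.1745, 1.5979, 1.4625) x4=(0.7821, 1.2918, -1.2672)
step 22: x0=(0.7363, 0.6640, 1.1349) x1=(1.2379, 0.7282, 0.0759) x2=(1.8942, 0.8969, 0.1806) x3=(1.1728, 1.6054, 1.4413) x4=(0.7744, 1.2860, -1.2478)
step 23: x0=(0.7421, 0.6730, 1.1447) x1=(1.2365, 0.7164, 0.0833) x2=(1.8963, 0.9097, 0.1814) x3=(1.1711, 1.6127, 1.4195) x4=(0.7670, 1.2801, -1.2272)
step 24: x0=(0.7480, 0.6821, 1.1543) x1=(1.2350, 0.7047, 0.0907) x2=(1.8982, 0.9224, 0.1822) x3=(1.1695, 1.6200, 1.3974) x4=(0.7598, 1.2741, -1.2056)
step 25: x0=(0.7539, 0.6912, 1.1636) x1=(1.2335, 0.6930, 0.0981) x2=(1.9001, 0.9352, 0.1829) x3=(1.1678, 1.6271, 1.3749) x4=(0.7528, 1.2679, -1.1828)
step 26: x0=(0.7598, 0.7004, 1.1727) x1=(1.2319, 0.6813, 0.1055) x2=(1.9019, 0.9481, 0.1838) x3=(1.1662, 1.6341, 1.3520) x4=(0.7461, 1.2616, -1.1590)
step 27: x0=(0.7659, 0.7096, 1.1814) x1=(1.2303, 0.6697, 0.1129) x2=(1.9036, 0.9610, 0.1846) x3=(1.1645, 1.6409, 1.3287) x4=(0.7396, 1.2552, -1.1341)
step 28: x0=(0.7719, 0.7189, 1.1899) x1=(1.2286, 0.6582, 0.1203) x2=(1.9052, 0.9740, 0.1854) x3=(1.1629, 1.6477, 1.3050) x4=(0.7334, 1.2487, -1.1082)
step 29: x0=(0.7781, 0.7282, 1.1981) x1=(1.2268, 0.6466, 0.1278) x2=(1.9068, 0.9870, 0.1863) x3=(1.1612, 1.6543, 1.2810) x4=(0.7274, 1.2421, -1.0813)
step 30: x0=(0.7843, 0.7376, 1.2061) x1=(1.2250, 0.6351, 0.1352) x2=(1.9083, 1.0000, 0.1871) x3=(1.1596, 1.6609, 1.2567) x4=(0.7217, 1.2354, -1.0535)
step 31: x0=(0.7905, 0.7470, 1.2138) x1=(1.2231, 0.6237, 0.1427) x2=(1.9096, 1.0131, 0.1880) x3=(1.1579, 1.6673, 1.2321) x4=(0.7162, 1.2287, -1.0247)
step 32: x0=(0.7968, 0.7565, 1.2212) x1=(1.2212, 0.6123, 0.1502) x2=(1.9109, 1.0262, 0.1889) x3=(1.1563, 1.6736, 1.2071) x4=(0.7110, 1.2219, -0.9951)
step 33: x0=(0.8032, 0.7660, 1.2284) x1=(1.2192, 0.6009, 0.1577) x2=(1.9121, 1.0393, 0.1898) x3=(1.1546, 1.6798, 1.1819) x4=(0.7060, 1.2150, -0.9645)
step 34: x0=(0.8095, 0.7756, 1.2353) x1=(1.2172, 0.5896, 0.1652) x2=(1.9133, 1.0525, 0.1908) x3=(1.1530, 1.6859, 1.1564) x4=(0.7012, 1.2080, -0.9331)
step 35: x0=(0.8160, 0.7852, 1.2420) x1=(1.2151, 0.5783, 0.1727) x2=(1.9143, 1.0657, 0.1917) x3=(1.1513, 1.6919, 1.1306) x4=(0.6967, 1.2010, -0.9010)
step 36: x0=(0.8225, 0.7948, 1.2485) x1=(1.2130, 0.5670, 0.1802) x2=(1.9152, 1.0789, 0.1927) x3=(1.1497, 1.6979, 1.1046) x4=(0.6924, 1.1940, -0.8680)
step 37: x0=(0.8290, 0.8044, 1.2547) x1=(1.2109, 0.5558, 0.1878) x2=(1.9161, 1.0922, 0.1937) x3=(1.1480, 1.7037, 1.0783) x4=(0.6883, 1.1869, -0.8343)
step 38: x0=(0.8355, 0.8141, 1.2606) x1=(1.2087, 0.5447, 0.1954) x2=(1.9169, 1.1055, 0.1947) x3=(1.1464, 1.7094, 1.0518) x4=(0.6844, 1.1799, -0.7999)
step 39: x0=(0.8421, 0.8238, 1.2664) x1=(1.2065, 0.5335, 0.2030) x2=(1.9176, 1.1187, 0.1957) x3=(1.1447, 1.7150, 1.0251) x4=(0.6808, 1.1727, -0.7649)
step 40: x0=(0.8488, 0.8335, 1.2719) x1=(1.2043, 0.5224, 0.2106) x2=(1.9182, 1.1320, 0.1968) x3=(1.1431, 1.7205, 0.9982) x4=(0.6774, 1.1656, -0.7292)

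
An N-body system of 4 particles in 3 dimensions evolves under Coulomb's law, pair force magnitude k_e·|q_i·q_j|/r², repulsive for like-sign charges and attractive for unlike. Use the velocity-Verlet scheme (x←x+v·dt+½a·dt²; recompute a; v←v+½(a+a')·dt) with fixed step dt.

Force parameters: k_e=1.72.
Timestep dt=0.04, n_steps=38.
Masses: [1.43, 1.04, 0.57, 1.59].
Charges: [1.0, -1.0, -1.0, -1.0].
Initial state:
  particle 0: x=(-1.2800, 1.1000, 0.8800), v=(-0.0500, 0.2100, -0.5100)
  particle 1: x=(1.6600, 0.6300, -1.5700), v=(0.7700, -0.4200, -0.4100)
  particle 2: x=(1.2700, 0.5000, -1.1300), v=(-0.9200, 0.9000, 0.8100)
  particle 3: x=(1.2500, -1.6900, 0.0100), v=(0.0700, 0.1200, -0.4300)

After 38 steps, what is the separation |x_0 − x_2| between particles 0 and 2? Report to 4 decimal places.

step 0: x0=(-1.2800, 1.1000, 0.8800) x1=(1.6600, 0.6300, -1.5700) x2=(1.2700, 0.5000, -1.1300) x3=(1.2500, -1.6900, 0.0100)
step 1: x0=(-1.2818, 1.1083, 0.8595) x1=(1.6931, 0.6141, -1.5891) x2=(1.2287, 0.5350, -1.0928) x3=(1.2527, -1.6854, -0.0071)
step 2: x0=(-1.2834, 1.1165, 0.8388) x1=(1.7300, 0.5992, -1.6124) x2=(1.1801, 0.5695, -1.0482) x3=(1.2554, -1.6811, -0.0239)
step 3: x0=(-1.2845, 1.1246, 0.8178) x1=(1.7698, 0.5847, -1.6388) x2=(1.1256, 0.6046, -0.9980) x3=(1.2579, -1.6772, -0.0404)
step 4: x0=(-1.2854, 1.1325, 0.7966) x1=(1.8117, 0.5705, -1.6675) x2=(1.0666, 0.6406, -0.9437) x3=(1.2604, -1.6736, -0.0566)
step 5: x0=(-1.2859, 1.1402, 0.7752) x1=(1.8554, 0.5564, -1.6981) x2=(1.0038, 0.6777, -0.8863) x3=(1.2627, -1.6704, -0.0727)
step 6: x0=(-1.2860, 1.1478, 0.7536) x1=(1.9003, 0.5423, -1.7300) x2=(0.9380, 0.7160, -0.8265) x3=(1.2649, -1.6675, -0.0884)
step 7: x0=(-1.2858, 1.1553, 0.7317) x1=(1.9463, 0.5284, -1.7630) x2=(0.8697, 0.7555, -0.7646) x3=(1.2671, -1.6649, -0.1040)
step 8: x0=(-1.2851, 1.1626, 0.7095) x1=(1.9931, 0.5146, -1.7969) x2=(0.7991, 0.7961, -0.7011) x3=(1.2692, -1.6628, -0.1193)
step 9: x0=(-1.2841, 1.1698, 0.6872) x1=(2.0406, 0.5008, -1.8316) x2=(0.7264, 0.8378, -0.6361) x3=(1.2712, -1.6609, -0.1344)
step 10: x0=(-1.2826, 1.1768, 0.6645) x1=(2.0887, 0.4872, -1.8670) x2=(0.6519, 0.8806, -0.5699) x3=(1.2731, -1.6594, -0.1493)
step 11: x0=(-1.2806, 1.1836, 0.6415) x1=(2.1372, 0.4737, -1.9028) x2=(0.5755, 0.9244, -0.5025) x3=(1.2749, -1.6581, -0.1641)
step 12: x0=(-1.2782, 1.1903, 0.6183) x1=(2.1861, 0.4603, -1.9392) x2=(0.4974, 0.9692, -0.4339) x3=(1.2767, -1.6572, -0.1786)
step 13: x0=(-1.2752, 1.1968, 0.5948) x1=(2.2353, 0.4471, -1.9760) x2=(0.4174, 1.0150, -0.3643) x3=(1.2784, -1.6566, -0.1930)
step 14: x0=(-1.2716, 1.2032, 0.5709) x1=(2.2849, 0.4341, -2.0132) x2=(0.3356, 1.0616, -0.2935) x3=(1.2800, -1.6562, -0.2072)
step 15: x0=(-1.2673, 1.2095, 0.5466) x1=(2.3347, 0.4212, -2.0507) x2=(0.2519, 1.1090, -0.2217) x3=(1.2815, -1.6561, -0.2213)
step 16: x0=(-1.2623, 1.2155, 0.5220) x1=(2.3848, 0.4084, -2.0886) x2=(0.1661, 1.1572, -0.1488) x3=(1.2830, -1.6562, -0.2352)
step 17: x0=(-1.2564, 1.2215, 0.4970) x1=(2.4351, 0.3958, -2.1267) x2=(0.0779, 1.2060, -0.0747) x3=(1.2844, -1.6566, -0.2490)
step 18: x0=(-1.2496, 1.2273, 0.4716) x1=(2.4856, 0.3834, -2.1651) x2=(-0.0129, 1.2555, 0.0007) x3=(1.2857, -1.6571, -0.2626)
step 19: x0=(-1.2415, 1.2331, 0.4457) x1=(2.5363, 0.3711, -2.2038) x2=(-0.1068, 1.3054, 0.0773) x3=(1.2869, -1.6579, -0.2762)
step 20: x0=(-1.2321, 1.2388, 0.4193) x1=(2.5871, 0.3590, -2.2427) x2=(-0.2043, 1.3557, 0.1553) x3=(1.2881, -1.6589, -0.2896)
step 21: x0=(-1.2208, 1.2446, 0.3924) x1=(2.6381, 0.3470, -2.2818) x2=(-0.3064, 1.4059, 0.2345) x3=(1.2892, -1.6600, -0.3029)
step 22: x0=(-1.2073, 1.2506, 0.3650) x1=(2.6892, 0.3352, -2.3211) x2=(-0.4141, 1.4556, 0.3149) x3=(1.2902, -1.6612, -0.3160)
step 23: x0=(-1.1909, 1.2573, 0.3375) x1=(2.7405, 0.3236, -2.3607) x2=(-0.5291, 1.5040, 0.3960) x3=(1.2911, -1.6626, -0.3291)
step 24: x0=(-1.1708, 1.2651, 0.3102) x1=(2.7919, 0.3120, -2.4004) x2=(-0.6535, 1.5493, 0.4765) x3=(1.2919, -1.6642, -0.3421)
step 25: x0=(-1.1462, 1.2753, 0.2842) x1=(2.8434, 0.3007, -2.4403) x2=(-0.7890, 1.5890, 0.5538) x3=(1.2926, -1.6658, -0.3550)
step 26: x0=(-1.1172, 1.2890, 0.2613) x1=(2.8950, 0.2894, -2.4804) x2=(-0.9354, 1.6198, 0.6232) x3=(1.2932, -1.6676, -0.3677)
step 27: x0=(-1.0857, 1.3070, 0.2432) x1=(2.9468, 0.2784, -2.5206) x2=(-1.0882, 1.6396, 0.6807) x3=(1.2937, -1.6694, -0.3804)
step 28: x0=(-1.0540, 1.3288, 0.2301) x1=(2.9986, 0.2674, -2.5610) x2=(-1.2412, 1.6501, 0.7255) x3=(1.2942, -1.6713, -0.3930)
step 29: x0=(-1.0238, 1.3531, 0.2210) x1=(3.0506, 0.2566, -2.6015) x2=(-1.3907, 1.6542, 0.7605) x3=(1.2945, -1.6733, -0.4055)
step 30: x0=(-0.9952, 1.3788, 0.2146) x1=(3.1026, 0.2459, -2.6421) x2=(-1.5357, 1.6547, 0.7886) x3=(1.2948, -1.6754, -0.4179)
step 31: x0=(-0.9684, 1.4054, 0.2101) x1=(3.1547, 0.2353, -2.6829) x2=(-1.6765, 1.6531, 0.8121) x3=(1.2949, -1.6774, -0.4302)
step 32: x0=(-0.9429, 1.4323, 0.2068) x1=(3.2069, 0.2249, -2.7238) x2=(-1.8136, 1.6503, 0.8324) x3=(1.2950, -1.6796, -0.4424)
step 33: x0=(-0.9186, 1.4594, 0.2043) x1=(3.2593, 0.2146, -2.7649) x2=(-1.9478, 1.6469, 0.8506) x3=(1.2950, -1.6818, -0.4545)
step 34: x0=(-0.8952, 1.4867, 0.2025) x1=(3.3117, 0.2044, -2.8060) x2=(-2.0796, 1.6432, 0.8672) x3=(1.2949, -1.6840, -0.4666)
step 35: x0=(-0.8726, 1.5139, 0.2011) x1=(3.3641, 0.1943, -2.8473) x2=(-2.2093, 1.6393, 0.8827) x3=(1.2947, -1.6862, -0.4786)
step 36: x0=(-0.8506, 1.5410, 0.2000) x1=(3.4167, 0.1844, -2.8886) x2=(-2.3374, 1.6354, 0.8973) x3=(1.2944, -1.6885, -0.4904)
step 37: x0=(-0.8292, 1.5681, 0.1992) x1=(3.4694, 0.1745, -2.9301) x2=(-2.4641, 1.6316, 0.9112) x3=(1.2940, -1.6907, -0.5022)
step 38: x0=(-0.8082, 1.5951, 0.1985) x1=(3.5221, 0.1648, -2.9716) x2=(-2.5896, 1.6278, 0.9247) x3=(1.2936, -1.6930, -0.5139)

1.9240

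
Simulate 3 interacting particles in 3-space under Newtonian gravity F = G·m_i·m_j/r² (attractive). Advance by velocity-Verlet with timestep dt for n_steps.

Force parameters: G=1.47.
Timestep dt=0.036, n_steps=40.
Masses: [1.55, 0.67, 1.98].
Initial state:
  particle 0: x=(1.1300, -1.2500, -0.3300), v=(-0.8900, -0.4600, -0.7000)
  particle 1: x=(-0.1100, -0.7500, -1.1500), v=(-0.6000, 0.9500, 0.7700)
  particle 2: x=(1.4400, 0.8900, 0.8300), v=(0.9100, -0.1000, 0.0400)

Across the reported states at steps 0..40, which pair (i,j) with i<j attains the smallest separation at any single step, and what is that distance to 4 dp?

pair (0,1), distance 1.4402

step 0: x0=(1.1300, -1.2500, -0.3300) x1=(-0.1100, -0.7500, -1.1500) x2=(1.4400, 0.8900, 0.8300)
step 1: x0=(1.0978, -1.2662, -0.3552) x1=(-0.1310, -0.7159, -1.1218) x2=(1.4727, 0.8861, 0.8313)
step 2: x0=(1.0653, -1.2817, -0.3803) x1=(-0.1508, -0.6820, -1.0928) x2=(1.5052, 0.8818, 0.8322)
step 3: x0=(1.0324, -1.2965, -0.4055) x1=(-0.1694, -0.6483, -1.0629) x2=(1.5376, 0.8770, 0.8329)
step 4: x0=(0.9992, -1.3105, -0.4306) x1=(-0.1867, -0.6150, -1.0321) x2=(1.5698, 0.8717, 0.8332)
step 5: x0=(0.9657, -1.3238, -0.4556) x1=(-0.2028, -0.5821, -1.0006) x2=(1.6019, 0.8660, 0.8332)
step 6: x0=(0.9319, -1.3363, -0.4806) x1=(-0.2175, -0.5496, -0.9683) x2=(1.6337, 0.8598, 0.8329)
step 7: x0=(0.8977, -1.3481, -0.5055) x1=(-0.2309, -0.5177, -0.9353) x2=(1.6653, 0.8533, 0.8324)
step 8: x0=(0.8633, -1.3591, -0.5303) x1=(-0.2429, -0.4863, -0.9016) x2=(1.6967, 0.8463, 0.8315)
step 9: x0=(0.8285, -1.3694, -0.5550) x1=(-0.2536, -0.4556, -0.8673) x2=(1.7279, 0.8389, 0.8303)
step 10: x0=(0.7935, -1.3789, -0.5796) x1=(-0.2629, -0.4255, -0.8324) x2=(1.7589, 0.8312, 0.8289)
step 11: x0=(0.7581, -1.3876, -0.6041) x1=(-0.2709, -0.3962, -0.7971) x2=(1.7896, 0.8231, 0.8272)
step 12: x0=(0.7225, -1.3955, -0.6284) x1=(-0.2776, -0.3676, -0.7613) x2=(1.8201, 0.8146, 0.8252)
step 13: x0=(0.6867, -1.4026, -0.6525) x1=(-0.2829, -0.3399, -0.7251) x2=(1.8503, 0.8058, 0.8229)
step 14: x0=(0.6506, -1.4089, -0.6765) x1=(-0.2870, -0.3131, -0.6886) x2=(1.8803, 0.7967, 0.8204)
step 15: x0=(0.6143, -1.4144, -0.7002) x1=(-0.2897, -0.2872, -0.6518) x2=(1.9100, 0.7872, 0.8176)
step 16: x0=(0.5778, -1.4191, -0.7237) x1=(-0.2913, -0.2622, -0.6149) x2=(1.9395, 0.7774, 0.8146)
step 17: x0=(0.5412, -1.4230, -0.7469) x1=(-0.2916, -0.2381, -0.5778) x2=(1.9687, 0.7674, 0.8113)
step 18: x0=(0.5043, -1.4262, -0.7698) x1=(-0.2908, -0.2150, -0.5406) x2=(1.9976, 0.7571, 0.8078)
step 19: x0=(0.4674, -1.4286, -0.7925) x1=(-0.2888, -0.1929, -0.5035) x2=(2.0262, 0.7464, 0.8040)
step 20: x0=(0.4304, -1.4302, -0.8148) x1=(-0.2858, -0.1717, -0.4664) x2=(2.0546, 0.7356, 0.8000)
step 21: x0=(0.3932, -1.4311, -0.8368) x1=(-0.2817, -0.1516, -0.4293) x2=(2.0826, 0.7244, 0.7958)
step 22: x0=(0.3560, -1.4312, -0.8585) x1=(-0.2766, -0.1323, -0.3925) x2=(2.1104, 0.7130, 0.7914)
step 23: x0=(0.3188, -1.4306, -0.8798) x1=(-0.2706, -0.1141, -0.3558) x2=(2.1378, 0.7014, 0.7868)
step 24: x0=(0.2816, -1.4293, -0.9007) x1=(-0.2637, -0.0967, -0.3193) x2=(2.1650, 0.6896, 0.7819)
step 25: x0=(0.2444, -1.4274, -0.9213) x1=(-0.2559, -0.0803, -0.2832) x2=(2.1919, 0.6775, 0.7768)
step 26: x0=(0.2072, -1.4248, -0.9414) x1=(-0.2473, -0.0648, -0.2473) x2=(2.2185, 0.6652, 0.7716)
step 27: x0=(0.1701, -1.4215, -0.9612) x1=(-0.2379, -0.0501, -0.2117) x2=(2.2447, 0.6527, 0.7661)
step 28: x0=(0.1330, -1.4177, -0.9806) x1=(-0.2278, -0.0363, -0.1765) x2=(2.2707, 0.6400, 0.7605)
step 29: x0=(0.0960, -1.4132, -0.9996) x1=(-0.2171, -0.0233, -0.1416) x2=(2.2963, 0.6271, 0.7547)
step 30: x0=(0.0592, -1.4082, -1.0182) x1=(-0.2056, -0.0110, -0.1072) x2=(2.3217, 0.6141, 0.7487)
step 31: x0=(0.0225, -1.4027, -1.0364) x1=(-0.1935, 0.0005, -0.0731) x2=(2.3467, 0.6008, 0.7425)
step 32: x0=(-0.0141, -1.3966, -1.0543) x1=(-0.1809, 0.0113, -0.0395) x2=(2.3714, 0.5874, 0.7362)
step 33: x0=(-0.0505, -1.3900, -1.0717) x1=(-0.1676, 0.0214, -0.0063) x2=(2.3958, 0.5738, 0.7297)
step 34: x0=(-0.0868, -1.3829, -1.0887) x1=(-0.1539, 0.0309, 0.0265) x2=(2.4199, 0.5601, 0.7230)
step 35: x0=(-0.1229, -1.3754, -1.1054) x1=(-0.1396, 0.0398, 0.0589) x2=(2.4437, 0.5462, 0.7162)
step 36: x0=(-0.1588, -1.3674, -1.1217) x1=(-0.1248, 0.0481, 0.0908) x2=(2.4672, 0.5322, 0.7092)
step 37: x0=(-0.1945, -1.3590, -1.1376) x1=(-0.1095, 0.0558, 0.1223) x2=(2.4903, 0.5180, 0.7021)
step 38: x0=(-0.2299, -1.3503, -1.1531) x1=(-0.0938, 0.0630, 0.1534) x2=(2.5131, 0.5037, 0.6948)
step 39: x0=(-0.2652, -1.3411, -1.1683) x1=(-0.0776, 0.0697, 0.1840) x2=(2.5357, 0.4893, 0.6874)
step 40: x0=(-0.3003, -1.3316, -1.1831) x1=(-0.0610, 0.0760, 0.2142) x2=(2.5578, 0.4747, 0.6799)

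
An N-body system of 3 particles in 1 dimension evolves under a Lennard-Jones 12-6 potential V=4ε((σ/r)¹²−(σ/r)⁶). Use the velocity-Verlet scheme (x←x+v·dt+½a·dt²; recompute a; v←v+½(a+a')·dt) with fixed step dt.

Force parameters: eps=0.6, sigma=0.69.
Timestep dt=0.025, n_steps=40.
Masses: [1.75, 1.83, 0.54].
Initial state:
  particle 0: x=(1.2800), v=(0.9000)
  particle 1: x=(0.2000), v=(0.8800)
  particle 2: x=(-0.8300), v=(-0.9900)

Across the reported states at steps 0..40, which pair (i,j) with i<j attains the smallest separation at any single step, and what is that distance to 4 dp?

pair (0,1), distance 0.6978

step 0: x0=(1.2800) x1=(0.2000) x2=(-0.8300)
step 1: x0=(1.3024) x1=(0.2220) x2=(-0.8541)
step 2: x0=(1.3244) x1=(0.2439) x2=(-0.8774)
step 3: x0=(1.3462) x1=(0.2659) x2=(-0.8998)
step 4: x0=(1.3677) x1=(0.2880) x2=(-0.9218)
step 5: x0=(1.3890) x1=(0.3103) x2=(-0.9432)
step 6: x0=(1.4099) x1=(0.3327) x2=(-0.9643)
step 7: x0=(1.4306) x1=(0.3553) x2=(-0.9852)
step 8: x0=(1.4510) x1=(0.3781) x2=(-1.0058)
step 9: x0=(1.4711) x1=(0.4011) x2=(-1.0262)
step 10: x0=(1.4908) x1=(0.4244) x2=(-1.0465)
step 11: x0=(1.5103) x1=(0.4479) x2=(-1.0666)
step 12: x0=(1.5295) x1=(0.4717) x2=(-1.0867)
step 13: x0=(1.5484) x1=(0.4958) x2=(-1.1067)
step 14: x0=(1.5669) x1=(0.5202) x2=(-1.1266)
step 15: x0=(1.5851) x1=(0.5448) x2=(-1.1464)
step 16: x0=(1.6029) x1=(0.5698) x2=(-1.1662)
step 17: x0=(1.6204) x1=(0.5952) x2=(-1.1860)
step 18: x0=(1.6375) x1=(0.6208) x2=(-1.2057)
step 19: x0=(1.6542) x1=(0.6469) x2=(-1.2254)
step 20: x0=(1.6705) x1=(0.6733) x2=(-1.2451)
step 21: x0=(1.6863) x1=(0.7002) x2=(-1.2648)
step 22: x0=(1.7017) x1=(0.7275) x2=(-1.2844)
step 23: x0=(1.7166) x1=(0.7553) x2=(-1.3040)
step 24: x0=(1.7309) x1=(0.7836) x2=(-1.3237)
step 25: x0=(1.7447) x1=(0.8124) x2=(-1.3433)
step 26: x0=(1.7578) x1=(0.8418) x2=(-1.3629)
step 27: x0=(1.7703) x1=(0.8719) x2=(-1.3825)
step 28: x0=(1.7822) x1=(0.9026) x2=(-1.4021)
step 29: x0=(1.7933) x1=(0.9339) x2=(-1.4216)
step 30: x0=(1.8036) x1=(0.9660) x2=(-1.4412)
step 31: x0=(1.8132) x1=(0.9988) x2=(-1.4608)
step 32: x0=(1.8222) x1=(1.0322) x2=(-1.4803)
step 33: x0=(1.8309) x1=(1.0659) x2=(-1.4999)
step 34: x0=(1.8399) x1=(1.0993) x2=(-1.5195)
step 35: x0=(1.8503) x1=(1.1313) x2=(-1.5390)
step 36: x0=(1.8638) x1=(1.1604) x2=(-1.5586)
step 37: x0=(1.8824) x1=(1.1846) x2=(-1.5781)
step 38: x0=(1.9070) x1=(1.2030) x2=(-1.5977)
step 39: x0=(1.9366) x1=(1.2167) x2=(-1.6172)
step 40: x0=(1.9693) x1=(1.2275) x2=(-1.6368)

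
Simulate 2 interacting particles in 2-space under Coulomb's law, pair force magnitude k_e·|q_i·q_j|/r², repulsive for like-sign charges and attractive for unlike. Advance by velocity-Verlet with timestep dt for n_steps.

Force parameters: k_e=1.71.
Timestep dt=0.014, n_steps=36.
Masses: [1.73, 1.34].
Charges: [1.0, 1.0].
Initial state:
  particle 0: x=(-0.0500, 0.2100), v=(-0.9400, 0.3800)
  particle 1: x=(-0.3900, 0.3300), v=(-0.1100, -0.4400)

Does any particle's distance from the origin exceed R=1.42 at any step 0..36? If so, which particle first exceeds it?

step 0: x0=(-0.0500, 0.2100) x1=(-0.3900, 0.3300)
step 1: x0=(-0.0625, 0.2151) x1=(-0.3924, 0.3242)
step 2: x0=(-0.0734, 0.2196) x1=(-0.3969, 0.3190)
step 3: x0=(-0.0827, 0.2237) x1=(-0.4034, 0.3144)
step 4: x0=(-0.0903, 0.2273) x1=(-0.4120, 0.3105)
step 5: x0=(-0.0963, 0.2305) x1=(-0.4229, 0.3071)
step 6: x0=(-0.1006, 0.2332) x1=(-0.4359, 0.3043)
step 7: x0=(-0.1032, 0.2357) x1=(-0.4510, 0.3018)
step 8: x0=(-0.1043, 0.2378) x1=(-0.4681, 0.2998)
step 9: x0=(-0.1041, 0.2397) x1=(-0.4870, 0.2981)
step 10: x0=(-0.1025, 0.2414) x1=(-0.5075, 0.2966)
step 11: x0=(-0.0998, 0.2429) x1=(-0.5295, 0.2953)
step 12: x0=(-0.0961, 0.2443) x1=(-0.5528, 0.2942)
step 13: x0=(-0.0915, 0.2457) x1=(-0.5774, 0.2932)
step 14: x0=(-0.0860, 0.2469) x1=(-0.6029, 0.2923)
step 15: x0=(-0.0799, 0.2481) x1=(-0.6294, 0.2915)
step 16: x0=(-0.0731, 0.2492) x1=(-0.6567, 0.2907)
step 17: x0=(-0.0657, 0.2503) x1=(-0.6847, 0.2900)
step 18: x0=(-0.0578, 0.2514) x1=(-0.7134, 0.2894)
step 19: x0=(-0.0495, 0.2524) x1=(-0.7427, 0.2887)
step 20: x0=(-0.0408, 0.2534) x1=(-0.7725, 0.2882)
step 21: x0=(-0.0317, 0.2544) x1=(-0.8027, 0.2876)
step 22: x0=(-0.0223, 0.2554) x1=(-0.8334, 0.2870)
step 23: x0=(-0.0127, 0.2563) x1=(-0.8644, 0.2865)
step 24: x0=(-0.0027, 0.2573) x1=(-0.8958, 0.2860)
step 25: x0=(0.0075, 0.2582) x1=(-0.9275, 0.2855)
step 26: x0=(0.0179, 0.2592) x1=(-0.9595, 0.2849)
step 27: x0=(0.0286, 0.2601) x1=(-0.9917, 0.2844)
step 28: x0=(0.0394, 0.2610) x1=(-1.0242, 0.2840)
step 29: x0=(0.0503, 0.2620) x1=(-1.0569, 0.2835)
step 30: x0=(0.0615, 0.2629) x1=(-1.0898, 0.2830)
step 31: x0=(0.0728, 0.2638) x1=(-1.1229, 0.2825)
step 32: x0=(0.0842, 0.2647) x1=(-1.1562, 0.2820)
step 33: x0=(0.0957, 0.2656) x1=(-1.1897, 0.2815)
step 34: x0=(0.1074, 0.2666) x1=(-1.2232, 0.2811)
step 35: x0=(0.1192, 0.2675) x1=(-1.2570, 0.2806)
step 36: x0=(0.1311, 0.2684) x1=(-1.2908, 0.2801)

no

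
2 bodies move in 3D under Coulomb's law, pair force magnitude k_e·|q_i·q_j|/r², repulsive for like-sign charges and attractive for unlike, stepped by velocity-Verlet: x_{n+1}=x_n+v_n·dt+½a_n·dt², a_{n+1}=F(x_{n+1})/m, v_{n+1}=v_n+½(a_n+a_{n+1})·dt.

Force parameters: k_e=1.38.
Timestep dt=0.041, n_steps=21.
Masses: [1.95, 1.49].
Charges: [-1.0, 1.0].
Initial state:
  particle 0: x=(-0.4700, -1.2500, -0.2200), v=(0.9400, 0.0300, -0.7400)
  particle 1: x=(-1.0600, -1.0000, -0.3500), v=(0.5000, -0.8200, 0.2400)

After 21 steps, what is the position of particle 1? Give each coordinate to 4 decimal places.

step 0: x0=(-0.4700, -1.2500, -0.2200) x1=(-1.0600, -1.0000, -0.3500)
step 1: x0=(-0.4327, -1.2482, -0.2506) x1=(-1.0379, -1.0343, -0.3398)
step 2: x0=(-0.3981, -1.2455, -0.2816) x1=(-1.0123, -1.0699, -0.3291)
step 3: x0=(-0.3662, -1.2420, -0.3128) x1=(-0.9830, -1.1064, -0.3181)
step 4: x0=(-0.3373, -1.2379, -0.3441) x1=(-0.9500, -1.1439, -0.3071)
step 5: x0=(-0.3114, -1.2333, -0.3752) x1=(-0.9129, -1.1819, -0.2963)
step 6: x0=(-0.2886, -1.2284, -0.4058) x1=(-0.8717, -1.2203, -0.2860)
step 7: x0=(-0.2692, -1.2235, -0.4358) x1=(-0.8262, -1.2587, -0.2767)
step 8: x0=(-0.2531, -1.2188, -0.4648) x1=(-0.7763, -1.2969, -0.2686)
step 9: x0=(-0.2406, -1.2146, -0.4925) x1=(-0.7218, -1.3344, -0.2622)
step 10: x0=(-0.2315, -1.2113, -0.5185) x1=(-0.6628, -1.3707, -0.2580)
step 11: x0=(-0.2259, -1.2093, -0.5424) x1=(-0.5992, -1.4054, -0.2566)
step 12: x0=(-0.2236, -1.2090, -0.5638) x1=(-0.5312, -1.4377, -0.2585)
step 13: x0=(-0.2245, -1.2111, -0.5821) x1=(-0.4591, -1.4671, -0.2644)
step 14: x0=(-0.2280, -1.2160, -0.5967) x1=(-0.3836, -1.4926, -0.2751)
step 15: x0=(-0.2335, -1.2246, -0.6072) x1=(-0.3054, -1.5134, -0.2913)
step 16: x0=(-0.2401, -1.2373, -0.6131) x1=(-0.2258, -1.5288, -0.3134)
step 17: x0=(-0.2465, -1.2548, -0.6141) x1=(-0.1466, -1.5379, -0.3419)
step 18: x0=(-0.2511, -1.2773, -0.6103) x1=(-0.0696, -1.5404, -0.3768)
step 19: x0=(-0.2521, -1.3049, -0.6020) x1=(0.0027, -1.5363, -0.4176)
step 20: x0=(-0.2481, -1.3371, -0.5900) x1=(0.0684, -1.5262, -0.4631)
step 21: x0=(-0.2378, -1.3731, -0.5754) x1=(0.1258, -1.5111, -0.5120)

(0.1258, -1.5111, -0.5120)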